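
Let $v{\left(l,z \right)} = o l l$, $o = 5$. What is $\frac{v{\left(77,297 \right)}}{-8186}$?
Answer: $- \frac{29645}{8186} \approx -3.6214$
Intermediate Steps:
$v{\left(l,z \right)} = 5 l^{2}$ ($v{\left(l,z \right)} = 5 l l = 5 l^{2}$)
$\frac{v{\left(77,297 \right)}}{-8186} = \frac{5 \cdot 77^{2}}{-8186} = 5 \cdot 5929 \left(- \frac{1}{8186}\right) = 29645 \left(- \frac{1}{8186}\right) = - \frac{29645}{8186}$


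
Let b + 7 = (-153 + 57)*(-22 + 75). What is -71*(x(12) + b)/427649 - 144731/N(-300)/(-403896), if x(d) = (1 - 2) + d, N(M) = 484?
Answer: 70625181287515/83599248723936 ≈ 0.84481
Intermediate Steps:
x(d) = -1 + d
b = -5095 (b = -7 + (-153 + 57)*(-22 + 75) = -7 - 96*53 = -7 - 5088 = -5095)
-71*(x(12) + b)/427649 - 144731/N(-300)/(-403896) = -71*((-1 + 12) - 5095)/427649 - 144731/484/(-403896) = -71*(11 - 5095)*(1/427649) - 144731*1/484*(-1/403896) = -71*(-5084)*(1/427649) - 144731/484*(-1/403896) = 360964*(1/427649) + 144731/195485664 = 360964/427649 + 144731/195485664 = 70625181287515/83599248723936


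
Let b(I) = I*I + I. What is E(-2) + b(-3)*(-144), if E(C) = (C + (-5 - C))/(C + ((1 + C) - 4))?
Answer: -6043/7 ≈ -863.29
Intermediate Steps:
b(I) = I + I**2 (b(I) = I**2 + I = I + I**2)
E(C) = -5/(-3 + 2*C) (E(C) = -5/(C + (-3 + C)) = -5/(-3 + 2*C))
E(-2) + b(-3)*(-144) = -5/(-3 + 2*(-2)) - 3*(1 - 3)*(-144) = -5/(-3 - 4) - 3*(-2)*(-144) = -5/(-7) + 6*(-144) = -5*(-1/7) - 864 = 5/7 - 864 = -6043/7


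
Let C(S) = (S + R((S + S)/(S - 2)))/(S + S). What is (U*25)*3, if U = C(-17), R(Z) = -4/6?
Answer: 1325/34 ≈ 38.971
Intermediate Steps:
R(Z) = -⅔ (R(Z) = -4*⅙ = -⅔)
C(S) = (-⅔ + S)/(2*S) (C(S) = (S - ⅔)/(S + S) = (-⅔ + S)/((2*S)) = (-⅔ + S)*(1/(2*S)) = (-⅔ + S)/(2*S))
U = 53/102 (U = (⅙)*(-2 + 3*(-17))/(-17) = (⅙)*(-1/17)*(-2 - 51) = (⅙)*(-1/17)*(-53) = 53/102 ≈ 0.51961)
(U*25)*3 = ((53/102)*25)*3 = (1325/102)*3 = 1325/34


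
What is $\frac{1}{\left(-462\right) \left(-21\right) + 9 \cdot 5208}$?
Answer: $\frac{1}{56574} \approx 1.7676 \cdot 10^{-5}$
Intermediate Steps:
$\frac{1}{\left(-462\right) \left(-21\right) + 9 \cdot 5208} = \frac{1}{9702 + 46872} = \frac{1}{56574}$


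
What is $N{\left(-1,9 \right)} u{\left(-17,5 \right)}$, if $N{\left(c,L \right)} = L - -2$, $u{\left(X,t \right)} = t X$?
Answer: $-935$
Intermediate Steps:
$u{\left(X,t \right)} = X t$
$N{\left(c,L \right)} = 2 + L$ ($N{\left(c,L \right)} = L + 2 = 2 + L$)
$N{\left(-1,9 \right)} u{\left(-17,5 \right)} = \left(2 + 9\right) \left(\left(-17\right) 5\right) = 11 \left(-85\right) = -935$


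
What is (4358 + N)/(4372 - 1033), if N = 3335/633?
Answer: 2761949/2113587 ≈ 1.3068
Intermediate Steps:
N = 3335/633 (N = 3335*(1/633) = 3335/633 ≈ 5.2686)
(4358 + N)/(4372 - 1033) = (4358 + 3335/633)/(4372 - 1033) = (2761949/633)/3339 = (2761949/633)*(1/3339) = 2761949/2113587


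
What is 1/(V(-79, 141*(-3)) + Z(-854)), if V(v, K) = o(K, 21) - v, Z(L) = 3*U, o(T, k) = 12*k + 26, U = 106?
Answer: 1/675 ≈ 0.0014815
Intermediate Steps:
o(T, k) = 26 + 12*k
Z(L) = 318 (Z(L) = 3*106 = 318)
V(v, K) = 278 - v (V(v, K) = (26 + 12*21) - v = (26 + 252) - v = 278 - v)
1/(V(-79, 141*(-3)) + Z(-854)) = 1/((278 - 1*(-79)) + 318) = 1/((278 + 79) + 318) = 1/(357 + 318) = 1/675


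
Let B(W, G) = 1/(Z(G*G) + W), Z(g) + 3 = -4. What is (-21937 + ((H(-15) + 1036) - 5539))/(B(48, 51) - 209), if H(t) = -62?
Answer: 25871/204 ≈ 126.82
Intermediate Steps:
Z(g) = -7 (Z(g) = -3 - 4 = -7)
B(W, G) = 1/(-7 + W)
(-21937 + ((H(-15) + 1036) - 5539))/(B(48, 51) - 209) = (-21937 + ((-62 + 1036) - 5539))/(1/(-7 + 48) - 209) = (-21937 + (974 - 5539))/(1/41 - 209) = (-21937 - 4565)/(1/41 - 209) = -26502/(-8568/41) = -26502*(-41/8568) = 25871/204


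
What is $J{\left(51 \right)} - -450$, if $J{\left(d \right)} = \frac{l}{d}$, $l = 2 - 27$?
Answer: $\frac{22925}{51} \approx 449.51$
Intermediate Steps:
$l = -25$ ($l = 2 - 27 = -25$)
$J{\left(d \right)} = - \frac{25}{d}$
$J{\left(51 \right)} - -450 = - \frac{25}{51} - -450 = \left(-25\right) \frac{1}{51} + 450 = - \frac{25}{51} + 450 = \frac{22925}{51}$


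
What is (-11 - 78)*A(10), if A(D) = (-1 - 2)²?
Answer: -801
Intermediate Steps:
A(D) = 9 (A(D) = (-3)² = 9)
(-11 - 78)*A(10) = (-11 - 78)*9 = -89*9 = -801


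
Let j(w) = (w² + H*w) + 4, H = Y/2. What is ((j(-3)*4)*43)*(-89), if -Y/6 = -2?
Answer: 76540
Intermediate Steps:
Y = 12 (Y = -6*(-2) = 12)
H = 6 (H = 12/2 = 12*(½) = 6)
j(w) = 4 + w² + 6*w (j(w) = (w² + 6*w) + 4 = 4 + w² + 6*w)
((j(-3)*4)*43)*(-89) = (((4 + (-3)² + 6*(-3))*4)*43)*(-89) = (((4 + 9 - 18)*4)*43)*(-89) = (-5*4*43)*(-89) = -20*43*(-89) = -860*(-89) = 76540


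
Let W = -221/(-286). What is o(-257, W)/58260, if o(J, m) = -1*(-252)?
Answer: 21/4855 ≈ 0.0043254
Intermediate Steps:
W = 17/22 (W = -221*(-1/286) = 17/22 ≈ 0.77273)
o(J, m) = 252
o(-257, W)/58260 = 252/58260 = 252*(1/58260) = 21/4855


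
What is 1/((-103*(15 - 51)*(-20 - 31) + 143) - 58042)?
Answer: -1/247007 ≈ -4.0485e-6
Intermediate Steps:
1/((-103*(15 - 51)*(-20 - 31) + 143) - 58042) = 1/((-(-3708)*(-51) + 143) - 58042) = 1/((-103*1836 + 143) - 58042) = 1/((-189108 + 143) - 58042) = 1/(-188965 - 58042) = 1/(-247007) = -1/247007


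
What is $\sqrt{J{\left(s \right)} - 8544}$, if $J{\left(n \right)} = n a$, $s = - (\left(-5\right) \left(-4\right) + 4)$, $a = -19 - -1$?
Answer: $52 i \sqrt{3} \approx 90.067 i$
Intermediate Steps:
$a = -18$ ($a = -19 + 1 = -18$)
$s = -24$ ($s = - (20 + 4) = \left(-1\right) 24 = -24$)
$J{\left(n \right)} = - 18 n$ ($J{\left(n \right)} = n \left(-18\right) = - 18 n$)
$\sqrt{J{\left(s \right)} - 8544} = \sqrt{\left(-18\right) \left(-24\right) - 8544} = \sqrt{432 - 8544} = \sqrt{-8112} = 52 i \sqrt{3}$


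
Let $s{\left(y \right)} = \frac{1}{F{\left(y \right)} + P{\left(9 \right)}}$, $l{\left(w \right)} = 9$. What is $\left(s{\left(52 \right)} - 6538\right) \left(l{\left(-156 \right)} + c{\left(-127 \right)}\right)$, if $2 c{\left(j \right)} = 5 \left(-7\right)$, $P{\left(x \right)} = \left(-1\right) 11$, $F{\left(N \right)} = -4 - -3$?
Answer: $\frac{1333769}{24} \approx 55574.0$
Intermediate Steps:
$F{\left(N \right)} = -1$ ($F{\left(N \right)} = -4 + 3 = -1$)
$P{\left(x \right)} = -11$
$c{\left(j \right)} = - \frac{35}{2}$ ($c{\left(j \right)} = \frac{5 \left(-7\right)}{2} = \frac{1}{2} \left(-35\right) = - \frac{35}{2}$)
$s{\left(y \right)} = - \frac{1}{12}$ ($s{\left(y \right)} = \frac{1}{-1 - 11} = \frac{1}{-12} = - \frac{1}{12}$)
$\left(s{\left(52 \right)} - 6538\right) \left(l{\left(-156 \right)} + c{\left(-127 \right)}\right) = \left(- \frac{1}{12} - 6538\right) \left(9 - \frac{35}{2}\right) = \left(- \frac{78457}{12}\right) \left(- \frac{17}{2}\right) = \frac{1333769}{24}$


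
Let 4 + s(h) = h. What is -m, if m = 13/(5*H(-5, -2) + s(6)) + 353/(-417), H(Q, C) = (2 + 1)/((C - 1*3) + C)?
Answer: 38300/417 ≈ 91.847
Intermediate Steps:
s(h) = -4 + h
H(Q, C) = 3/(-3 + 2*C) (H(Q, C) = 3/((C - 3) + C) = 3/((-3 + C) + C) = 3/(-3 + 2*C))
m = -38300/417 (m = 13/(5*(3/(-3 + 2*(-2))) + (-4 + 6)) + 353/(-417) = 13/(5*(3/(-3 - 4)) + 2) + 353*(-1/417) = 13/(5*(3/(-7)) + 2) - 353/417 = 13/(5*(3*(-⅐)) + 2) - 353/417 = 13/(5*(-3/7) + 2) - 353/417 = 13/(-15/7 + 2) - 353/417 = 13/(-⅐) - 353/417 = 13*(-7) - 353/417 = -91 - 353/417 = -38300/417 ≈ -91.847)
-m = -1*(-38300/417) = 38300/417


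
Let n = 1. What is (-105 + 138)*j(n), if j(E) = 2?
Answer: 66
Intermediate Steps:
(-105 + 138)*j(n) = (-105 + 138)*2 = 33*2 = 66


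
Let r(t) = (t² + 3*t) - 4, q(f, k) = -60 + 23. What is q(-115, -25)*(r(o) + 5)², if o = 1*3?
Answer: -13357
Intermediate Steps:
q(f, k) = -37
o = 3
r(t) = -4 + t² + 3*t
q(-115, -25)*(r(o) + 5)² = -37*((-4 + 3² + 3*3) + 5)² = -37*((-4 + 9 + 9) + 5)² = -37*(14 + 5)² = -37*19² = -37*361 = -13357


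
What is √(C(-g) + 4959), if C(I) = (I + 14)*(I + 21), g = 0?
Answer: √5253 ≈ 72.478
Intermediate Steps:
C(I) = (14 + I)*(21 + I)
√(C(-g) + 4959) = √((294 + (-1*0)² + 35*(-1*0)) + 4959) = √((294 + 0² + 35*0) + 4959) = √((294 + 0 + 0) + 4959) = √(294 + 4959) = √5253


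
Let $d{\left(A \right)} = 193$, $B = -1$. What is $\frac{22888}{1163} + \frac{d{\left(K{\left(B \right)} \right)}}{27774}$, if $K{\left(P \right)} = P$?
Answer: $\frac{635915771}{32301162} \approx 19.687$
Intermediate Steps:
$\frac{22888}{1163} + \frac{d{\left(K{\left(B \right)} \right)}}{27774} = \frac{22888}{1163} + \frac{193}{27774} = \frac{635915771}{32301162}$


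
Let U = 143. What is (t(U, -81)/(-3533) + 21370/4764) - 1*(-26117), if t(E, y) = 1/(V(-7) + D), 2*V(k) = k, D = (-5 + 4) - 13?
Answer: 7693984625009/294546210 ≈ 26122.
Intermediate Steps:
D = -14 (D = -1 - 13 = -14)
V(k) = k/2
t(E, y) = -2/35 (t(E, y) = 1/((1/2)*(-7) - 14) = 1/(-7/2 - 14) = 1/(-35/2) = -2/35)
(t(U, -81)/(-3533) + 21370/4764) - 1*(-26117) = (-2/35/(-3533) + 21370/4764) - 1*(-26117) = (-2/35*(-1/3533) + 21370*(1/4764)) + 26117 = (2/123655 + 10685/2382) + 26117 = 1321258439/294546210 + 26117 = 7693984625009/294546210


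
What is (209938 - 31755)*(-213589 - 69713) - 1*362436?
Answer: -50479962702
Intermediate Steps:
(209938 - 31755)*(-213589 - 69713) - 1*362436 = 178183*(-283302) - 362436 = -50479600266 - 362436 = -50479962702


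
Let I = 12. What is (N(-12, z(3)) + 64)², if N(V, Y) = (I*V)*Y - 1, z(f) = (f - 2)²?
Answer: 6561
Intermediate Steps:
z(f) = (-2 + f)²
N(V, Y) = -1 + 12*V*Y (N(V, Y) = (12*V)*Y - 1 = 12*V*Y - 1 = -1 + 12*V*Y)
(N(-12, z(3)) + 64)² = ((-1 + 12*(-12)*(-2 + 3)²) + 64)² = ((-1 + 12*(-12)*1²) + 64)² = ((-1 + 12*(-12)*1) + 64)² = ((-1 - 144) + 64)² = (-145 + 64)² = (-81)² = 6561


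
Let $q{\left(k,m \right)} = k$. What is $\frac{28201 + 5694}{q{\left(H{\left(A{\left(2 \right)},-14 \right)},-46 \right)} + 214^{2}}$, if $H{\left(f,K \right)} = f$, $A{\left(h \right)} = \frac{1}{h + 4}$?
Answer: $\frac{203370}{274777} \approx 0.74013$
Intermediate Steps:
$A{\left(h \right)} = \frac{1}{4 + h}$
$\frac{28201 + 5694}{q{\left(H{\left(A{\left(2 \right)},-14 \right)},-46 \right)} + 214^{2}} = \frac{28201 + 5694}{\frac{1}{4 + 2} + 214^{2}} = \frac{33895}{\frac{1}{6} + 45796} = \frac{33895}{\frac{274777}{6}} = 33895 \cdot \frac{6}{274777} = \frac{203370}{274777}$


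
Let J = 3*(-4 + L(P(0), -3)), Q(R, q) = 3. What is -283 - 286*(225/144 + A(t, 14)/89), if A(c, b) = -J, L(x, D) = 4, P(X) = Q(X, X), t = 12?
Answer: -5839/8 ≈ -729.88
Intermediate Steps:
P(X) = 3
J = 0 (J = 3*(-4 + 4) = 3*0 = 0)
A(c, b) = 0 (A(c, b) = -1*0 = 0)
-283 - 286*(225/144 + A(t, 14)/89) = -283 - 286*(225/144 + 0/89) = -283 - 286*(225*(1/144) + 0*(1/89)) = -283 - 286*(25/16 + 0) = -283 - 286*25/16 = -283 - 3575/8 = -5839/8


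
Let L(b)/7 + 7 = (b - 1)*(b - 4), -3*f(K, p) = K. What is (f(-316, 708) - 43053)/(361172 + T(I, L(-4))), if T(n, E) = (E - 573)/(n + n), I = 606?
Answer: -26026286/218870061 ≈ -0.11891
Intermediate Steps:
f(K, p) = -K/3
L(b) = -49 + 7*(-1 + b)*(-4 + b) (L(b) = -49 + 7*((b - 1)*(b - 4)) = -49 + 7*((-1 + b)*(-4 + b)) = -49 + 7*(-1 + b)*(-4 + b))
T(n, E) = (-573 + E)/(2*n) (T(n, E) = (-573 + E)/((2*n)) = (-573 + E)*(1/(2*n)) = (-573 + E)/(2*n))
(f(-316, 708) - 43053)/(361172 + T(I, L(-4))) = (-⅓*(-316) - 43053)/(361172 + (½)*(-573 + (-21 - 35*(-4) + 7*(-4)²))/606) = (316/3 - 43053)/(361172 + (½)*(1/606)*(-573 + (-21 + 140 + 7*16))) = -128843/(3*(361172 + (½)*(1/606)*(-573 + (-21 + 140 + 112)))) = -128843/(3*(361172 + (½)*(1/606)*(-573 + 231))) = -128843/(3*(361172 + (½)*(1/606)*(-342))) = -128843/(3*(361172 - 57/202)) = -128843/(3*72956687/202) = -128843/3*202/72956687 = -26026286/218870061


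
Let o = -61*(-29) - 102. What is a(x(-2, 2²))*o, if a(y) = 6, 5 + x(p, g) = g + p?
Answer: 10002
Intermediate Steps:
x(p, g) = -5 + g + p (x(p, g) = -5 + (g + p) = -5 + g + p)
o = 1667 (o = 1769 - 102 = 1667)
a(x(-2, 2²))*o = 6*1667 = 10002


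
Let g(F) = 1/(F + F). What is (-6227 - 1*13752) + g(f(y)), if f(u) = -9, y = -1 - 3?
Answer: -359623/18 ≈ -19979.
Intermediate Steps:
y = -4
g(F) = 1/(2*F)
(-6227 - 1*13752) + g(f(y)) = (-6227 - 1*13752) + (1/2)/(-9) = (-6227 - 13752) + (1/2)*(-1/9) = -19979 - 1/18 = -359623/18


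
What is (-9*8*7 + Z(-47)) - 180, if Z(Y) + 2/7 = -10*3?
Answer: -5000/7 ≈ -714.29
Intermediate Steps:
Z(Y) = -212/7 (Z(Y) = -2/7 - 10*3 = -2/7 - 30 = -212/7)
(-9*8*7 + Z(-47)) - 180 = (-9*8*7 - 212/7) - 180 = (-72*7 - 212/7) - 180 = (-504 - 212/7) - 180 = -3740/7 - 180 = -5000/7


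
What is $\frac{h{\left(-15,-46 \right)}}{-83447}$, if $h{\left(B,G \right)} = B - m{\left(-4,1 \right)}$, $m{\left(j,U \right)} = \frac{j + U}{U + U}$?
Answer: $\frac{27}{166894} \approx 0.00016178$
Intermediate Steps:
$m{\left(j,U \right)} = \frac{U + j}{2 U}$
$h{\left(B,G \right)} = \frac{3}{2} + B$ ($h{\left(B,G \right)} = B - \frac{1 - 4}{2 \cdot 1} = B - \frac{1}{2} \cdot 1 \left(-3\right) = B - - \frac{3}{2} = B + \frac{3}{2} = \frac{3}{2} + B$)
$\frac{h{\left(-15,-46 \right)}}{-83447} = \frac{\frac{3}{2} - 15}{-83447} = \left(- \frac{27}{2}\right) \left(- \frac{1}{83447}\right) = \frac{27}{166894}$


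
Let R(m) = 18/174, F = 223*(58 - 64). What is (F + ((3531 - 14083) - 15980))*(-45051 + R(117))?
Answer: 36411486120/29 ≈ 1.2556e+9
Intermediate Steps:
F = -1338 (F = 223*(-6) = -1338)
R(m) = 3/29 (R(m) = 18*(1/174) = 3/29)
(F + ((3531 - 14083) - 15980))*(-45051 + R(117)) = (-1338 + ((3531 - 14083) - 15980))*(-45051 + 3/29) = (-1338 + (-10552 - 15980))*(-1306476/29) = (-1338 - 26532)*(-1306476/29) = -27870*(-1306476/29) = 36411486120/29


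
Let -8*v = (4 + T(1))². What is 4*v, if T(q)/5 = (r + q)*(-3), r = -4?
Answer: -2401/2 ≈ -1200.5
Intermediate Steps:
T(q) = 60 - 15*q (T(q) = 5*((-4 + q)*(-3)) = 5*(12 - 3*q) = 60 - 15*q)
v = -2401/8 (v = -(4 + (60 - 15*1))²/8 = -(4 + (60 - 15))²/8 = -(4 + 45)²/8 = -⅛*49² = -⅛*2401 = -2401/8 ≈ -300.13)
4*v = 4*(-2401/8) = -2401/2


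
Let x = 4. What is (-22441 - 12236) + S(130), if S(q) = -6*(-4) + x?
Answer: -34649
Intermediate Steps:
S(q) = 28 (S(q) = -6*(-4) + 4 = 24 + 4 = 28)
(-22441 - 12236) + S(130) = (-22441 - 12236) + 28 = -34677 + 28 = -34649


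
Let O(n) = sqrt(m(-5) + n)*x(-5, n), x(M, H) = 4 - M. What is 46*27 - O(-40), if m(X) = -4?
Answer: 1242 - 18*I*sqrt(11) ≈ 1242.0 - 59.699*I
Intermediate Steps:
O(n) = 9*sqrt(-4 + n) (O(n) = sqrt(-4 + n)*(4 - 1*(-5)) = sqrt(-4 + n)*(4 + 5) = sqrt(-4 + n)*9 = 9*sqrt(-4 + n))
46*27 - O(-40) = 46*27 - 9*sqrt(-4 - 40) = 1242 - 9*sqrt(-44) = 1242 - 9*2*I*sqrt(11) = 1242 - 18*I*sqrt(11)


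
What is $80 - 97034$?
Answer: $-96954$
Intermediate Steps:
$80 - 97034 = -96954$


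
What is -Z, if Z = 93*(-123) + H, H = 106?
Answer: 11333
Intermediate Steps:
Z = -11333 (Z = 93*(-123) + 106 = -11439 + 106 = -11333)
-Z = -1*(-11333) = 11333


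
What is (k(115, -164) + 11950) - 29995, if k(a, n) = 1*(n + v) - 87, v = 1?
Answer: -18295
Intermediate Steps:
k(a, n) = -86 + n (k(a, n) = 1*(n + 1) - 87 = 1*(1 + n) - 87 = (1 + n) - 87 = -86 + n)
(k(115, -164) + 11950) - 29995 = ((-86 - 164) + 11950) - 29995 = (-250 + 11950) - 29995 = 11700 - 29995 = -18295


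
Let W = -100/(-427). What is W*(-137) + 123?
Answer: 38821/427 ≈ 90.916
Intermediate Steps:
W = 100/427 (W = -100*(-1/427) = 100/427 ≈ 0.23419)
W*(-137) + 123 = (100/427)*(-137) + 123 = -13700/427 + 123 = 38821/427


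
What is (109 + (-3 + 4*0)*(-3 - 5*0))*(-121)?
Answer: -14278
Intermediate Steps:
(109 + (-3 + 4*0)*(-3 - 5*0))*(-121) = (109 + (-3 + 0)*(-3 + 0))*(-121) = (109 - 3*(-3))*(-121) = (109 + 9)*(-121) = 118*(-121) = -14278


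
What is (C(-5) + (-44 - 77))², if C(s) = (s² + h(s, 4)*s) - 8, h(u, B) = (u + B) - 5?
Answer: 5476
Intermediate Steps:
h(u, B) = -5 + B + u (h(u, B) = (B + u) - 5 = -5 + B + u)
C(s) = -8 + s² + s*(-1 + s) (C(s) = (s² + (-5 + 4 + s)*s) - 8 = (s² + (-1 + s)*s) - 8 = (s² + s*(-1 + s)) - 8 = -8 + s² + s*(-1 + s))
(C(-5) + (-44 - 77))² = ((-8 - 1*(-5) + 2*(-5)²) + (-44 - 77))² = ((-8 + 5 + 2*25) - 121)² = ((-8 + 5 + 50) - 121)² = (47 - 121)² = (-74)² = 5476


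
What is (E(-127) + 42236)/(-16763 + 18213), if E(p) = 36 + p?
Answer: 8429/290 ≈ 29.066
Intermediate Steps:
(E(-127) + 42236)/(-16763 + 18213) = ((36 - 127) + 42236)/(-16763 + 18213) = (-91 + 42236)/1450 = 42145*(1/1450) = 8429/290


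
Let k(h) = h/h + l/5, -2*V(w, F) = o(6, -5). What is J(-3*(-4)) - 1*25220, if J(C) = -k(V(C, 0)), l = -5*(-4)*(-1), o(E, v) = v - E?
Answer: -25217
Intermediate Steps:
V(w, F) = 11/2 (V(w, F) = -(-5 - 1*6)/2 = -(-5 - 6)/2 = -½*(-11) = 11/2)
l = -20 (l = 20*(-1) = -20)
k(h) = -3 (k(h) = h/h - 20/5 = 1 - 20*⅕ = 1 - 4 = -3)
J(C) = 3 (J(C) = -1*(-3) = 3)
J(-3*(-4)) - 1*25220 = 3 - 1*25220 = 3 - 25220 = -25217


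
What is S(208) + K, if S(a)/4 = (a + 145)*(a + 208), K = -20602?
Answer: 566790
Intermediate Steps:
S(a) = 4*(145 + a)*(208 + a) (S(a) = 4*((a + 145)*(a + 208)) = 4*((145 + a)*(208 + a)) = 4*(145 + a)*(208 + a))
S(208) + K = (120640 + 4*208² + 1412*208) - 20602 = (120640 + 4*43264 + 293696) - 20602 = (120640 + 173056 + 293696) - 20602 = 587392 - 20602 = 566790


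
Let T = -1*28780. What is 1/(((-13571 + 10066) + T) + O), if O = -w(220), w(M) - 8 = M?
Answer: -1/32513 ≈ -3.0757e-5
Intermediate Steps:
w(M) = 8 + M
T = -28780
O = -228 (O = -(8 + 220) = -1*228 = -228)
1/(((-13571 + 10066) + T) + O) = 1/(((-13571 + 10066) - 28780) - 228) = 1/((-3505 - 28780) - 228) = 1/(-32285 - 228) = 1/(-32513) = -1/32513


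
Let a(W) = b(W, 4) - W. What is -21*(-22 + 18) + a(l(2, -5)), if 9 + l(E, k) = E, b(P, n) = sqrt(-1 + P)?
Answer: 91 + 2*I*sqrt(2) ≈ 91.0 + 2.8284*I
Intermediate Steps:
l(E, k) = -9 + E
a(W) = sqrt(-1 + W) - W
-21*(-22 + 18) + a(l(2, -5)) = -21*(-22 + 18) + (sqrt(-1 + (-9 + 2)) - (-9 + 2)) = -21*(-4) + (sqrt(-1 - 7) - 1*(-7)) = 84 + (sqrt(-8) + 7) = 84 + (2*I*sqrt(2) + 7) = 84 + (7 + 2*I*sqrt(2)) = 91 + 2*I*sqrt(2)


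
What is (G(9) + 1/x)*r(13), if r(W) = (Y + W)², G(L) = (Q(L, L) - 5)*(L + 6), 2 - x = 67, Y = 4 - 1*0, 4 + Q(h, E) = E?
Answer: -289/65 ≈ -4.4462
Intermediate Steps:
Q(h, E) = -4 + E
Y = 4 (Y = 4 + 0 = 4)
x = -65 (x = 2 - 1*67 = 2 - 67 = -65)
G(L) = (-9 + L)*(6 + L) (G(L) = ((-4 + L) - 5)*(L + 6) = (-9 + L)*(6 + L))
r(W) = (4 + W)²
(G(9) + 1/x)*r(13) = ((-54 + 9 + 9*(-4 + 9)) + 1/(-65))*(4 + 13)² = ((-54 + 9 + 9*5) - 1/65)*17² = ((-54 + 9 + 45) - 1/65)*289 = (0 - 1/65)*289 = -1/65*289 = -289/65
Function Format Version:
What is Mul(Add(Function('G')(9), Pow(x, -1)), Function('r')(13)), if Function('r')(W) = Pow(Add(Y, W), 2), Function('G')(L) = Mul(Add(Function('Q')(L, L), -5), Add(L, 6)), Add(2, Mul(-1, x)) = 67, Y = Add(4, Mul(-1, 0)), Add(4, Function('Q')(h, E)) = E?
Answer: Rational(-289, 65) ≈ -4.4462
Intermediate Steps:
Function('Q')(h, E) = Add(-4, E)
Y = 4 (Y = Add(4, 0) = 4)
x = -65 (x = Add(2, Mul(-1, 67)) = Add(2, -67) = -65)
Function('G')(L) = Mul(Add(-9, L), Add(6, L)) (Function('G')(L) = Mul(Add(Add(-4, L), -5), Add(L, 6)) = Mul(Add(-9, L), Add(6, L)))
Function('r')(W) = Pow(Add(4, W), 2)
Mul(Add(Function('G')(9), Pow(x, -1)), Function('r')(13)) = Mul(Add(Add(-54, 9, Mul(9, Add(-4, 9))), Pow(-65, -1)), Pow(Add(4, 13), 2)) = Mul(Add(Add(-54, 9, Mul(9, 5)), Rational(-1, 65)), Pow(17, 2)) = Mul(Add(Add(-54, 9, 45), Rational(-1, 65)), 289) = Mul(Add(0, Rational(-1, 65)), 289) = Mul(Rational(-1, 65), 289) = Rational(-289, 65)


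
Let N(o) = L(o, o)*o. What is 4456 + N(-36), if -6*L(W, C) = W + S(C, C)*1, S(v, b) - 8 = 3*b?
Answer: 3640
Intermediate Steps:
S(v, b) = 8 + 3*b
L(W, C) = -4/3 - C/2 - W/6 (L(W, C) = -(W + (8 + 3*C)*1)/6 = -(W + (8 + 3*C))/6 = -(8 + W + 3*C)/6 = -4/3 - C/2 - W/6)
N(o) = o*(-4/3 - 2*o/3) (N(o) = (-4/3 - o/2 - o/6)*o = (-4/3 - 2*o/3)*o = o*(-4/3 - 2*o/3))
4456 + N(-36) = 4456 - ⅔*(-36)*(2 - 36) = 4456 - ⅔*(-36)*(-34) = 4456 - 816 = 3640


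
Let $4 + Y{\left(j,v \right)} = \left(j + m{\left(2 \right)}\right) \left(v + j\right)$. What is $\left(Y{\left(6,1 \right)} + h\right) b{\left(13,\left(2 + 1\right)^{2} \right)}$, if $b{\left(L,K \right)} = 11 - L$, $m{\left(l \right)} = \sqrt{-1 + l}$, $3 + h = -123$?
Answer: $162$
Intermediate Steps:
$h = -126$ ($h = -3 - 123 = -126$)
$Y{\left(j,v \right)} = -4 + \left(1 + j\right) \left(j + v\right)$ ($Y{\left(j,v \right)} = -4 + \left(j + \sqrt{-1 + 2}\right) \left(v + j\right) = -4 + \left(j + \sqrt{1}\right) \left(j + v\right) = -4 + \left(j + 1\right) \left(j + v\right) = -4 + \left(1 + j\right) \left(j + v\right)$)
$\left(Y{\left(6,1 \right)} + h\right) b{\left(13,\left(2 + 1\right)^{2} \right)} = \left(\left(-4 + 6 + 1 + 6^{2} + 6 \cdot 1\right) - 126\right) \left(11 - 13\right) = \left(\left(-4 + 6 + 1 + 36 + 6\right) - 126\right) \left(11 - 13\right) = \left(45 - 126\right) \left(-2\right) = \left(-81\right) \left(-2\right) = 162$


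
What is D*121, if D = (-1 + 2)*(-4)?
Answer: -484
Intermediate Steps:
D = -4 (D = 1*(-4) = -4)
D*121 = -4*121 = -484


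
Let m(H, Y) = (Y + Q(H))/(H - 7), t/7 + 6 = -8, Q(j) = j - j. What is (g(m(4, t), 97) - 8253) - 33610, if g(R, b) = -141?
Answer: -42004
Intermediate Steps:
Q(j) = 0
t = -98 (t = -42 + 7*(-8) = -42 - 56 = -98)
m(H, Y) = Y/(-7 + H) (m(H, Y) = (Y + 0)/(H - 7) = Y/(-7 + H))
(g(m(4, t), 97) - 8253) - 33610 = (-141 - 8253) - 33610 = -8394 - 33610 = -42004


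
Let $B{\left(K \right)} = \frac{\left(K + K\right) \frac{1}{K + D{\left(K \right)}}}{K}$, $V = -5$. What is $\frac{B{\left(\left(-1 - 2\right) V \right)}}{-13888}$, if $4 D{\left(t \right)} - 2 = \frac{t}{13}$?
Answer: $- \frac{13}{1425256} \approx -9.1212 \cdot 10^{-6}$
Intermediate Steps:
$D{\left(t \right)} = \frac{1}{2} + \frac{t}{52}$ ($D{\left(t \right)} = \frac{1}{2} + \frac{t \frac{1}{13}}{4} = \frac{1}{2} + \frac{\frac{1}{13} t}{4} = \frac{1}{2} + \frac{t}{52}$)
$B{\left(K \right)} = \frac{2}{\frac{1}{2} + \frac{53 K}{52}}$ ($B{\left(K \right)} = \frac{\left(K + K\right) \frac{1}{K + \left(\frac{1}{2} + \frac{K}{52}\right)}}{K} = \frac{2 K \frac{1}{\frac{1}{2} + \frac{53 K}{52}}}{K} = \frac{2}{\frac{1}{2} + \frac{53 K}{52}}$)
$\frac{B{\left(\left(-1 - 2\right) V \right)}}{-13888} = \frac{104 \frac{1}{26 + 53 \left(-1 - 2\right) \left(-5\right)}}{-13888} = \frac{104}{26 + 53 \left(\left(-3\right) \left(-5\right)\right)} \left(- \frac{1}{13888}\right) = \frac{104}{26 + 53 \cdot 15} \left(- \frac{1}{13888}\right) = \frac{104}{26 + 795} \left(- \frac{1}{13888}\right) = \frac{104}{821} \left(- \frac{1}{13888}\right) = - \frac{13}{1425256}$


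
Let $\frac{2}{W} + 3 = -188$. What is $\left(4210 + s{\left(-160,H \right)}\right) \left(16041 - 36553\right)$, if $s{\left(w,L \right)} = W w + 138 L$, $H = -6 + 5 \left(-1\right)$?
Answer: $- \frac{10553259904}{191} \approx -5.5253 \cdot 10^{7}$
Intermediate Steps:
$W = - \frac{2}{191}$ ($W = \frac{2}{-3 - 188} = \frac{2}{-191} = 2 \left(- \frac{1}{191}\right) = - \frac{2}{191} \approx -0.010471$)
$H = -11$ ($H = -6 - 5 = -11$)
$s{\left(w,L \right)} = 138 L - \frac{2 w}{191}$ ($s{\left(w,L \right)} = - \frac{2 w}{191} + 138 L = 138 L - \frac{2 w}{191}$)
$\left(4210 + s{\left(-160,H \right)}\right) \left(16041 - 36553\right) = \left(4210 + \left(138 \left(-11\right) - - \frac{320}{191}\right)\right) \left(16041 - 36553\right) = \left(4210 + \left(-1518 + \frac{320}{191}\right)\right) \left(-20512\right) = \left(4210 - \frac{289618}{191}\right) \left(-20512\right) = \frac{514492}{191} \left(-20512\right) = - \frac{10553259904}{191}$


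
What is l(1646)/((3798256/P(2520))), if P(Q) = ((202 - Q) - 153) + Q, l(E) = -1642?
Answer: -5747/271304 ≈ -0.021183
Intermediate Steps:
P(Q) = 49 (P(Q) = (49 - Q) + Q = 49)
l(1646)/((3798256/P(2520))) = -1642/(3798256/49) = -1642/(3798256*(1/49)) = -1642/542608/7 = -1642*7/542608 = -5747/271304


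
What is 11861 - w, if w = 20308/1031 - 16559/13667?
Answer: 166869042790/14090677 ≈ 11843.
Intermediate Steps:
w = 260477107/14090677 (w = 20308*(1/1031) - 16559*1/13667 = 20308/1031 - 16559/13667 = 260477107/14090677 ≈ 18.486)
11861 - w = 11861 - 1*260477107/14090677 = 11861 - 260477107/14090677 = 166869042790/14090677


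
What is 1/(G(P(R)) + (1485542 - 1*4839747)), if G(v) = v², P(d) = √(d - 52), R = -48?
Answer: -1/3354305 ≈ -2.9812e-7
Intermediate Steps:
P(d) = √(-52 + d)
1/(G(P(R)) + (1485542 - 1*4839747)) = 1/((√(-52 - 48))² + (1485542 - 1*4839747)) = 1/((√(-100))² + (1485542 - 4839747)) = 1/((10*I)² - 3354205) = 1/(-100 - 3354205) = 1/(-3354305) = -1/3354305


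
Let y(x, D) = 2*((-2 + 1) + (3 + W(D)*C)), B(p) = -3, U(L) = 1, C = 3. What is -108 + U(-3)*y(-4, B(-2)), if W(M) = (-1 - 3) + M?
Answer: -146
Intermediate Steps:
W(M) = -4 + M
y(x, D) = -20 + 6*D (y(x, D) = 2*((-2 + 1) + (3 + (-4 + D)*3)) = 2*(-1 + (3 + (-12 + 3*D))) = 2*(-1 + (-9 + 3*D)) = 2*(-10 + 3*D) = -20 + 6*D)
-108 + U(-3)*y(-4, B(-2)) = -108 + 1*(-20 + 6*(-3)) = -108 + 1*(-20 - 18) = -108 + 1*(-38) = -108 - 38 = -146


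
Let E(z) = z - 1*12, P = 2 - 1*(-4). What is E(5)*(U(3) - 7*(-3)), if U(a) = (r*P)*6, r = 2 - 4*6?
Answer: 5397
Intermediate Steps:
r = -22 (r = 2 - 24 = -22)
P = 6 (P = 2 + 4 = 6)
E(z) = -12 + z (E(z) = z - 12 = -12 + z)
U(a) = -792 (U(a) = -22*6*6 = -132*6 = -792)
E(5)*(U(3) - 7*(-3)) = (-12 + 5)*(-792 - 7*(-3)) = -7*(-792 + 21) = -7*(-771) = 5397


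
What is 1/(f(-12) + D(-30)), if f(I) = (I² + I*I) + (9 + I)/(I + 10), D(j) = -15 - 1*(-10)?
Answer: 2/569 ≈ 0.0035149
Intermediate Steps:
D(j) = -5 (D(j) = -15 + 10 = -5)
f(I) = 2*I² + (9 + I)/(10 + I) (f(I) = (I² + I²) + (9 + I)/(10 + I) = 2*I² + (9 + I)/(10 + I))
1/(f(-12) + D(-30)) = 1/((9 - 12 + 2*(-12)³ + 20*(-12)²)/(10 - 12) - 5) = 1/((9 - 12 + 2*(-1728) + 20*144)/(-2) - 5) = 1/(-(9 - 12 - 3456 + 2880)/2 - 5) = 1/(-½*(-579) - 5) = 1/(579/2 - 5) = 1/(569/2) = 2/569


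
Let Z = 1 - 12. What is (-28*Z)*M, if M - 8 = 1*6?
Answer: 4312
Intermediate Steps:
Z = -11
M = 14 (M = 8 + 1*6 = 8 + 6 = 14)
(-28*Z)*M = -28*(-11)*14 = 308*14 = 4312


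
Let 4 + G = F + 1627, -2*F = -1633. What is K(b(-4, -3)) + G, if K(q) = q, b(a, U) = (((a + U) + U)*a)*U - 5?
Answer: 4629/2 ≈ 2314.5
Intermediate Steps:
F = 1633/2 (F = -1/2*(-1633) = 1633/2 ≈ 816.50)
b(a, U) = -5 + U*a*(a + 2*U) (b(a, U) = (((U + a) + U)*a)*U - 5 = ((a + 2*U)*a)*U - 5 = (a*(a + 2*U))*U - 5 = U*a*(a + 2*U) - 5 = -5 + U*a*(a + 2*U))
G = 4879/2 (G = -4 + (1633/2 + 1627) = -4 + 4887/2 = 4879/2 ≈ 2439.5)
K(b(-4, -3)) + G = (-5 - 3*(-4)**2 + 2*(-4)*(-3)**2) + 4879/2 = (-5 - 3*16 + 2*(-4)*9) + 4879/2 = (-5 - 48 - 72) + 4879/2 = -125 + 4879/2 = 4629/2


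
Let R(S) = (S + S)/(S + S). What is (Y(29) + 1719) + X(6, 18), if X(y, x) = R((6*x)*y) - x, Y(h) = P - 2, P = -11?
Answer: 1689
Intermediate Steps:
Y(h) = -13 (Y(h) = -11 - 2 = -13)
R(S) = 1 (R(S) = (2*S)/((2*S)) = (2*S)*(1/(2*S)) = 1)
X(y, x) = 1 - x
(Y(29) + 1719) + X(6, 18) = (-13 + 1719) + (1 - 1*18) = 1706 + (1 - 18) = 1706 - 17 = 1689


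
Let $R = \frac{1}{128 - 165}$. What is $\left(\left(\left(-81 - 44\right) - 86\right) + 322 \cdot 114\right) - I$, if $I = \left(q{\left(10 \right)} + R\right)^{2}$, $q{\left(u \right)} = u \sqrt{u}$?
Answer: $\frac{48595392}{1369} + \frac{20 \sqrt{10}}{37} \approx 35499.0$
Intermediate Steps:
$R = - \frac{1}{37}$ ($R = \frac{1}{-37} = - \frac{1}{37} \approx -0.027027$)
$q{\left(u \right)} = u^{\frac{3}{2}}$
$I = \left(- \frac{1}{37} + 10 \sqrt{10}\right)^{2}$ ($I = \left(10^{\frac{3}{2}} - \frac{1}{37}\right)^{2} = \left(10 \sqrt{10} - \frac{1}{37}\right)^{2} = \left(- \frac{1}{37} + 10 \sqrt{10}\right)^{2} \approx 998.29$)
$\left(\left(\left(-81 - 44\right) - 86\right) + 322 \cdot 114\right) - I = \left(\left(\left(-81 - 44\right) - 86\right) + 322 \cdot 114\right) - \left(\frac{1369001}{1369} - \frac{20 \sqrt{10}}{37}\right) = \left(\left(-125 - 86\right) + 36708\right) - \left(\frac{1369001}{1369} - \frac{20 \sqrt{10}}{37}\right) = \left(-211 + 36708\right) - \left(\frac{1369001}{1369} - \frac{20 \sqrt{10}}{37}\right) = 36497 - \left(\frac{1369001}{1369} - \frac{20 \sqrt{10}}{37}\right) = \frac{48595392}{1369} + \frac{20 \sqrt{10}}{37}$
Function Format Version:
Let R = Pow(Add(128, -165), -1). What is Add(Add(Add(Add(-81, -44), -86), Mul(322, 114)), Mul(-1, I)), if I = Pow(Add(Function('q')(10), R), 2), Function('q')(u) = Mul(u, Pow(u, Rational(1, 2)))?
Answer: Add(Rational(48595392, 1369), Mul(Rational(20, 37), Pow(10, Rational(1, 2)))) ≈ 35499.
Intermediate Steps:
R = Rational(-1, 37) (R = Pow(-37, -1) = Rational(-1, 37) ≈ -0.027027)
Function('q')(u) = Pow(u, Rational(3, 2))
I = Pow(Add(Rational(-1, 37), Mul(10, Pow(10, Rational(1, 2)))), 2) (I = Pow(Add(Pow(10, Rational(3, 2)), Rational(-1, 37)), 2) = Pow(Add(Mul(10, Pow(10, Rational(1, 2))), Rational(-1, 37)), 2) = Pow(Add(Rational(-1, 37), Mul(10, Pow(10, Rational(1, 2)))), 2) ≈ 998.29)
Add(Add(Add(Add(-81, -44), -86), Mul(322, 114)), Mul(-1, I)) = Add(Add(Add(Add(-81, -44), -86), Mul(322, 114)), Mul(-1, Add(Rational(1369001, 1369), Mul(Rational(-20, 37), Pow(10, Rational(1, 2)))))) = Add(Add(Add(-125, -86), 36708), Add(Rational(-1369001, 1369), Mul(Rational(20, 37), Pow(10, Rational(1, 2))))) = Add(Add(-211, 36708), Add(Rational(-1369001, 1369), Mul(Rational(20, 37), Pow(10, Rational(1, 2))))) = Add(36497, Add(Rational(-1369001, 1369), Mul(Rational(20, 37), Pow(10, Rational(1, 2))))) = Add(Rational(48595392, 1369), Mul(Rational(20, 37), Pow(10, Rational(1, 2))))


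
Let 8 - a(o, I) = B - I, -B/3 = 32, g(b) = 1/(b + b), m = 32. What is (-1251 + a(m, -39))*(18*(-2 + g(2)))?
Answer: 37359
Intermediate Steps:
g(b) = 1/(2*b)
B = -96 (B = -3*32 = -96)
a(o, I) = 104 + I (a(o, I) = 8 - (-96 - I) = 8 + (96 + I) = 104 + I)
(-1251 + a(m, -39))*(18*(-2 + g(2))) = (-1251 + (104 - 39))*(18*(-2 + (½)/2)) = (-1251 + 65)*(18*(-2 + (½)*(½))) = -21348*(-2 + ¼) = -21348*(-7)/4 = -1186*(-63/2) = 37359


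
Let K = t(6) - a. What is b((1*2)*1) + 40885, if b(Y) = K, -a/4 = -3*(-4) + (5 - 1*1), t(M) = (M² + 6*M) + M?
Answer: 41027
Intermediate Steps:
t(M) = M² + 7*M
a = -64 (a = -4*(-3*(-4) + (5 - 1*1)) = -4*(12 + (5 - 1)) = -4*(12 + 4) = -4*16 = -64)
K = 142 (K = 6*(7 + 6) - 1*(-64) = 6*13 + 64 = 78 + 64 = 142)
b(Y) = 142
b((1*2)*1) + 40885 = 142 + 40885 = 41027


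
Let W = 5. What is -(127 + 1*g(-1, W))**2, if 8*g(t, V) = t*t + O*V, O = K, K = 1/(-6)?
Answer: -37173409/2304 ≈ -16134.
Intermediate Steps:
K = -1/6 (K = 1*(-1/6) = -1/6 ≈ -0.16667)
O = -1/6 ≈ -0.16667
g(t, V) = -V/48 + t**2/8 (g(t, V) = (t*t - V/6)/8 = (t**2 - V/6)/8 = -V/48 + t**2/8)
-(127 + 1*g(-1, W))**2 = -(127 + 1*(-1/48*5 + (1/8)*(-1)**2))**2 = -(127 + 1*(-5/48 + (1/8)*1))**2 = -(127 + 1*(-5/48 + 1/8))**2 = -(127 + 1*(1/48))**2 = -(127 + 1/48)**2 = -(6097/48)**2 = -1*37173409/2304 = -37173409/2304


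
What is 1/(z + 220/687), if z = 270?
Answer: 687/185710 ≈ 0.0036993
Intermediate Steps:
1/(z + 220/687) = 1/(270 + 220/687) = 1/(185710/687) = 687/185710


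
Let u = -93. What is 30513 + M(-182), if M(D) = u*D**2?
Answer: -3050019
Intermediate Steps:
M(D) = -93*D**2
30513 + M(-182) = 30513 - 93*(-182)**2 = 30513 - 93*33124 = 30513 - 3080532 = -3050019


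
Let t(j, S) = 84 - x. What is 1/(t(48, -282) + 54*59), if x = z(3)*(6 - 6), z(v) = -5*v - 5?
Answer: 1/3270 ≈ 0.00030581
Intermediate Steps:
z(v) = -5 - 5*v
x = 0 (x = (-5 - 5*3)*(6 - 6) = (-5 - 15)*0 = -20*0 = 0)
t(j, S) = 84 (t(j, S) = 84 - 1*0 = 84 + 0 = 84)
1/(t(48, -282) + 54*59) = 1/(84 + 54*59) = 1/(84 + 3186) = 1/3270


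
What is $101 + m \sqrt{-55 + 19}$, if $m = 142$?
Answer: $101 + 852 i \approx 101.0 + 852.0 i$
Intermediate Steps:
$101 + m \sqrt{-55 + 19} = 101 + 142 \sqrt{-55 + 19} = 101 + 142 \sqrt{-36} = 101 + 142 \cdot 6 i = 101 + 852 i$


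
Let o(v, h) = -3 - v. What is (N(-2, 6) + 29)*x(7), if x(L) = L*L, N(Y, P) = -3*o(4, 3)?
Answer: 2450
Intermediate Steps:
N(Y, P) = 21 (N(Y, P) = -3*(-3 - 1*4) = -3*(-3 - 4) = -3*(-7) = 21)
x(L) = L²
(N(-2, 6) + 29)*x(7) = (21 + 29)*7² = 50*49 = 2450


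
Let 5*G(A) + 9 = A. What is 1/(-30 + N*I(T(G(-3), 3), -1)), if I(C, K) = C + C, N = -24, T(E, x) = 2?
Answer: -1/126 ≈ -0.0079365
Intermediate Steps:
G(A) = -9/5 + A/5
I(C, K) = 2*C
1/(-30 + N*I(T(G(-3), 3), -1)) = 1/(-30 - 48*2) = 1/(-30 - 24*4) = 1/(-30 - 96) = 1/(-126) = -1/126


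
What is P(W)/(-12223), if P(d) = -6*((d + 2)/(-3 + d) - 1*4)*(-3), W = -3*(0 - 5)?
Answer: 93/24446 ≈ 0.0038043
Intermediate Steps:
W = 15 (W = -3*(-5) = 15)
P(d) = -72 + 18*(2 + d)/(-3 + d) (P(d) = -6*((2 + d)/(-3 + d) - 4)*(-3) = -6*(-4 + (2 + d)/(-3 + d))*(-3) = (24 - 6*(2 + d)/(-3 + d))*(-3) = -72 + 18*(2 + d)/(-3 + d))
P(W)/(-12223) = (18*(14 - 3*15)/(-3 + 15))/(-12223) = (18*(14 - 45)/12)*(-1/12223) = (18*(1/12)*(-31))*(-1/12223) = -93/2*(-1/12223) = 93/24446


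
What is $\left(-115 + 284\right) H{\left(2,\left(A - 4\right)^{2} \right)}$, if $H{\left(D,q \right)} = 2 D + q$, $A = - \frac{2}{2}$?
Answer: $4901$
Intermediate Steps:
$A = -1$ ($A = \left(-2\right) \frac{1}{2} = -1$)
$H{\left(D,q \right)} = q + 2 D$
$\left(-115 + 284\right) H{\left(2,\left(A - 4\right)^{2} \right)} = \left(-115 + 284\right) \left(\left(-1 - 4\right)^{2} + 2 \cdot 2\right) = 169 \left(\left(-5\right)^{2} + 4\right) = 169 \left(25 + 4\right) = 169 \cdot 29 = 4901$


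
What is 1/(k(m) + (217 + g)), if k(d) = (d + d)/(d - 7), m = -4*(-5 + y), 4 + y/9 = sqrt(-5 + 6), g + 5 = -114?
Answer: 121/12114 ≈ 0.0099884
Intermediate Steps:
g = -119 (g = -5 - 114 = -119)
y = -27 (y = -36 + 9*sqrt(-5 + 6) = -36 + 9*sqrt(1) = -36 + 9*1 = -36 + 9 = -27)
m = 128 (m = -4*(-5 - 27) = -4*(-32) = 128)
k(d) = 2*d/(-7 + d) (k(d) = (2*d)/(-7 + d) = 2*d/(-7 + d))
1/(k(m) + (217 + g)) = 1/(2*128/(-7 + 128) + (217 - 119)) = 1/(2*128/121 + 98) = 1/(2*128*(1/121) + 98) = 1/(256/121 + 98) = 1/(12114/121) = 121/12114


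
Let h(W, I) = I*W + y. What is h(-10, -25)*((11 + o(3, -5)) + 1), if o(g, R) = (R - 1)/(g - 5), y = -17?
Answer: 3495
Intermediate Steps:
h(W, I) = -17 + I*W (h(W, I) = I*W - 17 = -17 + I*W)
o(g, R) = (-1 + R)/(-5 + g)
h(-10, -25)*((11 + o(3, -5)) + 1) = (-17 - 25*(-10))*((11 + (-1 - 5)/(-5 + 3)) + 1) = (-17 + 250)*((11 - 6/(-2)) + 1) = 233*((11 - ½*(-6)) + 1) = 233*((11 + 3) + 1) = 233*(14 + 1) = 233*15 = 3495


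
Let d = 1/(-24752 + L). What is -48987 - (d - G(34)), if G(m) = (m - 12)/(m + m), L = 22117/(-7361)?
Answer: -17852860037877/364443178 ≈ -48987.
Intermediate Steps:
L = -1301/433 (L = 22117*(-1/7361) = -1301/433 ≈ -3.0046)
G(m) = (-12 + m)/(2*m) (G(m) = (-12 + m)/((2*m)) = (-12 + m)*(1/(2*m)) = (-12 + m)/(2*m))
d = -433/10718917 (d = 1/(-24752 - 1301/433) = 1/(-10718917/433) = -433/10718917 ≈ -4.0396e-5)
-48987 - (d - G(34)) = -48987 - (-433/10718917 - (-12 + 34)/(2*34)) = -48987 - (-433/10718917 - 22/(2*34)) = -48987 - (-433/10718917 - 1*11/34) = -48987 - (-433/10718917 - 11/34) = -48987 - 1*(-117922809/364443178) = -48987 + 117922809/364443178 = -17852860037877/364443178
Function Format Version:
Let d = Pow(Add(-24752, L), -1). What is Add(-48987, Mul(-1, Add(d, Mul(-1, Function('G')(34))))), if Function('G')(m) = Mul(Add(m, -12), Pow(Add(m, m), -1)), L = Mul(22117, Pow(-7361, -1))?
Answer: Rational(-17852860037877, 364443178) ≈ -48987.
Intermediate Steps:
L = Rational(-1301, 433) (L = Mul(22117, Rational(-1, 7361)) = Rational(-1301, 433) ≈ -3.0046)
Function('G')(m) = Mul(Rational(1, 2), Pow(m, -1), Add(-12, m)) (Function('G')(m) = Mul(Add(-12, m), Pow(Mul(2, m), -1)) = Mul(Add(-12, m), Mul(Rational(1, 2), Pow(m, -1))) = Mul(Rational(1, 2), Pow(m, -1), Add(-12, m)))
d = Rational(-433, 10718917) (d = Pow(Add(-24752, Rational(-1301, 433)), -1) = Pow(Rational(-10718917, 433), -1) = Rational(-433, 10718917) ≈ -4.0396e-5)
Add(-48987, Mul(-1, Add(d, Mul(-1, Function('G')(34))))) = Add(-48987, Mul(-1, Add(Rational(-433, 10718917), Mul(-1, Mul(Rational(1, 2), Pow(34, -1), Add(-12, 34)))))) = Add(-48987, Mul(-1, Add(Rational(-433, 10718917), Mul(-1, Mul(Rational(1, 2), Rational(1, 34), 22))))) = Add(-48987, Mul(-1, Add(Rational(-433, 10718917), Mul(-1, Rational(11, 34))))) = Add(-48987, Mul(-1, Add(Rational(-433, 10718917), Rational(-11, 34)))) = Add(-48987, Mul(-1, Rational(-117922809, 364443178))) = Add(-48987, Rational(117922809, 364443178)) = Rational(-17852860037877, 364443178)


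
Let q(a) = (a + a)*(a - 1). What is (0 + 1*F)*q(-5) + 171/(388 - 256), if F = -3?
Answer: -7863/44 ≈ -178.70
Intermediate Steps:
q(a) = 2*a*(-1 + a) (q(a) = (2*a)*(-1 + a) = 2*a*(-1 + a))
(0 + 1*F)*q(-5) + 171/(388 - 256) = (0 + 1*(-3))*(2*(-5)*(-1 - 5)) + 171/(388 - 256) = (0 - 3)*(2*(-5)*(-6)) + 171/132 = -3*60 + (1/132)*171 = -180 + 57/44 = -7863/44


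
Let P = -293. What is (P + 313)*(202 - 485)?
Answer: -5660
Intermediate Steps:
(P + 313)*(202 - 485) = (-293 + 313)*(202 - 485) = 20*(-283) = -5660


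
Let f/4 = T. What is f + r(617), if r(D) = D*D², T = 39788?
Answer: 235044265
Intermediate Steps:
f = 159152 (f = 4*39788 = 159152)
r(D) = D³
f + r(617) = 159152 + 617³ = 159152 + 234885113 = 235044265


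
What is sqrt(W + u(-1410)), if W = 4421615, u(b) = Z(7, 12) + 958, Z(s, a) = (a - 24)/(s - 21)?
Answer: sqrt(216706119)/7 ≈ 2103.0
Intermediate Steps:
Z(s, a) = (-24 + a)/(-21 + s)
u(b) = 6712/7 (u(b) = (-24 + 12)/(-21 + 7) + 958 = -12/(-14) + 958 = -1/14*(-12) + 958 = 6/7 + 958 = 6712/7)
sqrt(W + u(-1410)) = sqrt(4421615 + 6712/7) = sqrt(30958017/7) = sqrt(216706119)/7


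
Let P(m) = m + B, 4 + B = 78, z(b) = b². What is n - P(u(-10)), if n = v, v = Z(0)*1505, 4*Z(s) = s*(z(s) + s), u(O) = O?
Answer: -64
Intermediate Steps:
B = 74 (B = -4 + 78 = 74)
Z(s) = s*(s + s²)/4 (Z(s) = (s*(s² + s))/4 = (s*(s + s²))/4 = s*(s + s²)/4)
P(m) = 74 + m (P(m) = m + 74 = 74 + m)
v = 0 (v = ((¼)*0²*(1 + 0))*1505 = ((¼)*0*1)*1505 = 0*1505 = 0)
n = 0
n - P(u(-10)) = 0 - (74 - 10) = 0 - 1*64 = 0 - 64 = -64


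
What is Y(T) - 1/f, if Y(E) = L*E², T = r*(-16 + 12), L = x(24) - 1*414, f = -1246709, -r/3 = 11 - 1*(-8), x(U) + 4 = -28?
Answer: -28904778612575/1246709 ≈ -2.3185e+7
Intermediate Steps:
x(U) = -32 (x(U) = -4 - 28 = -32)
r = -57 (r = -3*(11 - 1*(-8)) = -3*(11 + 8) = -3*19 = -57)
L = -446 (L = -32 - 1*414 = -32 - 414 = -446)
T = 228 (T = -57*(-16 + 12) = -57*(-4) = 228)
Y(E) = -446*E²
Y(T) - 1/f = -446*228² - 1/(-1246709) = -446*51984 - 1*(-1/1246709) = -23184864 + 1/1246709 = -28904778612575/1246709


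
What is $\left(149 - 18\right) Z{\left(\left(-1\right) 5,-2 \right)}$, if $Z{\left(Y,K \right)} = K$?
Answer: $-262$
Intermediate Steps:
$\left(149 - 18\right) Z{\left(\left(-1\right) 5,-2 \right)} = \left(149 - 18\right) \left(-2\right) = 131 \left(-2\right) = -262$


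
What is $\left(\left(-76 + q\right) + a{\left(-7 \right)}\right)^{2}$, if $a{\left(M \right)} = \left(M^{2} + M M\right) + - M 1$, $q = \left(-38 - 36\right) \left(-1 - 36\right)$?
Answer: $7656289$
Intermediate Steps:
$q = 2738$ ($q = \left(-74\right) \left(-37\right) = 2738$)
$a{\left(M \right)} = - M + 2 M^{2}$ ($a{\left(M \right)} = \left(M^{2} + M^{2}\right) - M = 2 M^{2} - M = - M + 2 M^{2}$)
$\left(\left(-76 + q\right) + a{\left(-7 \right)}\right)^{2} = \left(\left(-76 + 2738\right) - 7 \left(-1 + 2 \left(-7\right)\right)\right)^{2} = \left(2662 - 7 \left(-1 - 14\right)\right)^{2} = \left(2662 - -105\right)^{2} = \left(2662 + 105\right)^{2} = 2767^{2} = 7656289$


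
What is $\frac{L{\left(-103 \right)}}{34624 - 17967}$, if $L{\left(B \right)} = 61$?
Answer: $\frac{61}{16657} \approx 0.0036621$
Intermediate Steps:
$\frac{L{\left(-103 \right)}}{34624 - 17967} = \frac{61}{34624 - 17967} = \frac{61}{16657}$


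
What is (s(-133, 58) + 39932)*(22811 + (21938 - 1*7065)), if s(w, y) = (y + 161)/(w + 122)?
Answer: 16544519572/11 ≈ 1.5040e+9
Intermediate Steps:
s(w, y) = (161 + y)/(122 + w)
(s(-133, 58) + 39932)*(22811 + (21938 - 1*7065)) = ((161 + 58)/(122 - 133) + 39932)*(22811 + (21938 - 1*7065)) = (219/(-11) + 39932)*(22811 + (21938 - 7065)) = (-1/11*219 + 39932)*(22811 + 14873) = (-219/11 + 39932)*37684 = (439033/11)*37684 = 16544519572/11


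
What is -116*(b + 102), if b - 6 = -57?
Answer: -5916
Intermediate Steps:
b = -51 (b = 6 - 57 = -51)
-116*(b + 102) = -116*(-51 + 102) = -116*51 = -5916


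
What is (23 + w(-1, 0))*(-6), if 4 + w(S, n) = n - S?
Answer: -120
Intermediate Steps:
w(S, n) = -4 + n - S (w(S, n) = -4 + (n - S) = -4 + n - S)
(23 + w(-1, 0))*(-6) = (23 + (-4 + 0 - 1*(-1)))*(-6) = (23 + (-4 + 0 + 1))*(-6) = (23 - 3)*(-6) = 20*(-6) = -120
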